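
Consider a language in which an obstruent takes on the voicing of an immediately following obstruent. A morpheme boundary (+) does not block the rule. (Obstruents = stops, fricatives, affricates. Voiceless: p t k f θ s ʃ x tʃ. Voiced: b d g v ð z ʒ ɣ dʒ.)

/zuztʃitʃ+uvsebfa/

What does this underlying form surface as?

[zustʃitʃ+ufsepfa]

/z/ before /tʃ/ (voiceless) → [s]
/v/ before /s/ (voiceless) → [f]
/b/ before /f/ (voiceless) → [p]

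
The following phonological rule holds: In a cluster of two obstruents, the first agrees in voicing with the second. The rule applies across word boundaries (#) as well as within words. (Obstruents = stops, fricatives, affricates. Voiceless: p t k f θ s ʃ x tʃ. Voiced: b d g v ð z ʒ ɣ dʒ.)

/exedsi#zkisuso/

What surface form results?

[exetsi#skisuso]

/d/ before /s/ (voiceless) → [t]
/z/ before /k/ (voiceless) → [s]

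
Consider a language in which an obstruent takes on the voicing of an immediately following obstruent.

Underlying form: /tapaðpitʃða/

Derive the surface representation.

[tapaθpidʒða]

/ð/ before /p/ (voiceless) → [θ]
/tʃ/ before /ð/ (voiced) → [dʒ]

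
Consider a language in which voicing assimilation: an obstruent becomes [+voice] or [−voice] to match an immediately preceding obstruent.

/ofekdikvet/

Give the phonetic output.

/d/ after /k/ (voiceless) → [t]
/v/ after /k/ (voiceless) → [f]

[ofektikfet]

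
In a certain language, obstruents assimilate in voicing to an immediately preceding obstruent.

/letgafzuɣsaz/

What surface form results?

/g/ after /t/ (voiceless) → [k]
/z/ after /f/ (voiceless) → [s]
/s/ after /ɣ/ (voiced) → [z]

[letkafsuɣzaz]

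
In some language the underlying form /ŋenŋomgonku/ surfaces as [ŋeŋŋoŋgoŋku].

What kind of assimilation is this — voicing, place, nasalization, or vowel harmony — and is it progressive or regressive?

/n/→[ŋ] /m/→[ŋ] /n/→[ŋ].
Each target copies a feature from the following segment, so the direction is regressive.

place assimilation, regressive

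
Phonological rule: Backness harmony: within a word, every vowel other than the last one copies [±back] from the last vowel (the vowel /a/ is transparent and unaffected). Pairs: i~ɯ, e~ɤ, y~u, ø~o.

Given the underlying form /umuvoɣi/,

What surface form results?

[ymyvøɣi]

/u/ harmonizes with /i/ ([-back]) → [y]
/u/ harmonizes with /i/ ([-back]) → [y]
/o/ harmonizes with /i/ ([-back]) → [ø]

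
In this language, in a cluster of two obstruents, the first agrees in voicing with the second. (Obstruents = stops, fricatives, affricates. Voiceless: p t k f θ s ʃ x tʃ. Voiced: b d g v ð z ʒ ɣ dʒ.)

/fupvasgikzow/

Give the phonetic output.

/p/ before /v/ (voiced) → [b]
/s/ before /g/ (voiced) → [z]
/k/ before /z/ (voiced) → [g]

[fubvazgigzow]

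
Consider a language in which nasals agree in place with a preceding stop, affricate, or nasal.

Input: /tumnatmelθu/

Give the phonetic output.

/n/ after /m/ (labial) → [m]
/m/ after /t/ (alveolar) → [n]

[tummatnelθu]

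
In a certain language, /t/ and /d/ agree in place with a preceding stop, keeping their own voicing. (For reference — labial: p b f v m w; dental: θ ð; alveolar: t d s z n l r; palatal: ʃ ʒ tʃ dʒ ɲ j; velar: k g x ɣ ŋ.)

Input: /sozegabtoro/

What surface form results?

/t/ after /b/ (labial) → [p]

[sozegabporo]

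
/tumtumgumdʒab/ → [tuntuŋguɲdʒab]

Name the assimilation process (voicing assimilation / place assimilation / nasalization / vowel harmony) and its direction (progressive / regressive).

/m/→[n] /m/→[ŋ] /m/→[ɲ].
Each target copies a feature from the following segment, so the direction is regressive.

place assimilation, regressive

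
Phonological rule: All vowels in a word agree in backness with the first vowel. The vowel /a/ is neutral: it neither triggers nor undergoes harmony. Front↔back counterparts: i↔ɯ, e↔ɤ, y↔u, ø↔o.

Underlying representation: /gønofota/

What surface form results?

/o/ harmonizes with /ø/ ([-back]) → [ø]
/o/ harmonizes with /ø/ ([-back]) → [ø]

[gønøføta]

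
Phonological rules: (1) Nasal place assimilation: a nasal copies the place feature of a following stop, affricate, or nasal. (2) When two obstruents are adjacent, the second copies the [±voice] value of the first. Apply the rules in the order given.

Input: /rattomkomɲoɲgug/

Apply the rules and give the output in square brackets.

[rattoŋkoɲɲoŋgug]

Rule 1: /m/ before /k/ (velar) → [ŋ]
Rule 1: /m/ before /ɲ/ (palatal) → [ɲ]
Rule 1: /ɲ/ before /g/ (velar) → [ŋ]
After rule 1: rattoŋkoɲɲoŋgug
Rule 2: no segment meets the rule's conditions; no change.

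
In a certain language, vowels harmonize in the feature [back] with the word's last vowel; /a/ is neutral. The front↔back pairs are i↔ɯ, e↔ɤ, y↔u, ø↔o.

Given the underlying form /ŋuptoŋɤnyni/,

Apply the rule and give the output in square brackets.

/u/ harmonizes with /i/ ([-back]) → [y]
/o/ harmonizes with /i/ ([-back]) → [ø]
/ɤ/ harmonizes with /i/ ([-back]) → [e]

[ŋyptøŋenyni]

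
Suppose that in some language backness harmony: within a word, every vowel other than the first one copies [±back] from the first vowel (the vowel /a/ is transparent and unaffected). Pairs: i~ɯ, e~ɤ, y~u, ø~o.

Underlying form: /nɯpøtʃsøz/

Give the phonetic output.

/ø/ harmonizes with /ɯ/ ([+back]) → [o]
/ø/ harmonizes with /ɯ/ ([+back]) → [o]

[nɯpotʃsoz]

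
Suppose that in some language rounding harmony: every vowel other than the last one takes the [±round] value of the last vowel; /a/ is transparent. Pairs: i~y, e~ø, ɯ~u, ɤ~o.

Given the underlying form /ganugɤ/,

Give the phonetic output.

/u/ harmonizes with /ɤ/ ([-round]) → [ɯ]

[ganɯgɤ]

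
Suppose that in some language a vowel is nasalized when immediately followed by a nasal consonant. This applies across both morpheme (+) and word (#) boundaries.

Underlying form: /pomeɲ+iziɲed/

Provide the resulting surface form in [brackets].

[põmẽɲ+izĩɲed]

/o/ before nasal /m/ → [õ]
/e/ before nasal /ɲ/ → [ẽ]
/i/ before nasal /ɲ/ → [ĩ]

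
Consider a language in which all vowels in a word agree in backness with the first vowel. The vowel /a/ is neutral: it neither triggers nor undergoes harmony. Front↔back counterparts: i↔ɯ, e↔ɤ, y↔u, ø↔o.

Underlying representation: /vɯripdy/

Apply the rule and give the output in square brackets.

[vɯrɯpdu]

/i/ harmonizes with /ɯ/ ([+back]) → [ɯ]
/y/ harmonizes with /ɯ/ ([+back]) → [u]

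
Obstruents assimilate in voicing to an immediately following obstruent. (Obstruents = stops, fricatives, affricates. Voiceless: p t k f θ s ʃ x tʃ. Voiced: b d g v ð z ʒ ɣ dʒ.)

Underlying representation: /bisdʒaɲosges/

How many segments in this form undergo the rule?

2

/s/ before /dʒ/ (voiced) → [z]
/s/ before /g/ (voiced) → [z]
2 segments change.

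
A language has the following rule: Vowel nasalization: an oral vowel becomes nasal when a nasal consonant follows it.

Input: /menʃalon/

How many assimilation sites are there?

/e/ before nasal /n/ → [ẽ]
/o/ before nasal /n/ → [õ]
2 segments change.

2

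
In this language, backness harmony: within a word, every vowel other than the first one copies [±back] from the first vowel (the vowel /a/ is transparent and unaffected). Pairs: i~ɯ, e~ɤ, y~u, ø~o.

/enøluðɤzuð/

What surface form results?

[enølyðezyð]

/u/ harmonizes with /e/ ([-back]) → [y]
/ɤ/ harmonizes with /e/ ([-back]) → [e]
/u/ harmonizes with /e/ ([-back]) → [y]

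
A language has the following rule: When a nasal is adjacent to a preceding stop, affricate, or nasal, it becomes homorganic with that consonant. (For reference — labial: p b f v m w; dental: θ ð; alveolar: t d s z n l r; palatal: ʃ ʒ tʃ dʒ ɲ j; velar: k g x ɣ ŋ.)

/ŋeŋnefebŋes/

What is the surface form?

[ŋeŋŋefebmes]

/n/ after /ŋ/ (velar) → [ŋ]
/ŋ/ after /b/ (labial) → [m]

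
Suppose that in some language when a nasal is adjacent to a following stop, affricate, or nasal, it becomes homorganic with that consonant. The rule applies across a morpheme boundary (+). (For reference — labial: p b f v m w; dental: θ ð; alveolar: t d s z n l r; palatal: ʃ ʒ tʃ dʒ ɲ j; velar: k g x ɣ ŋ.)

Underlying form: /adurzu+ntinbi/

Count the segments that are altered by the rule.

1

/n/ before /b/ (labial) → [m]
1 segment changes.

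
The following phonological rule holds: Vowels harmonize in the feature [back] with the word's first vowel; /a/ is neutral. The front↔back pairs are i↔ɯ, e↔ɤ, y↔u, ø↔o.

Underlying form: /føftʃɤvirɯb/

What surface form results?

[føftʃevirib]

/ɤ/ harmonizes with /ø/ ([-back]) → [e]
/ɯ/ harmonizes with /ø/ ([-back]) → [i]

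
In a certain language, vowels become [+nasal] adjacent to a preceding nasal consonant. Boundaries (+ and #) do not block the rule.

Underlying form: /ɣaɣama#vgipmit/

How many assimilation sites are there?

2

/a/ after nasal /m/ → [ã]
/i/ after nasal /m/ → [ĩ]
2 segments change.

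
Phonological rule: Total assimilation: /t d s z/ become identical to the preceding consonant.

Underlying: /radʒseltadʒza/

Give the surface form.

[radʒdʒelladʒdʒa]

/s/ after /dʒ/ → [dʒ] (total assimilation)
/t/ after /l/ → [l] (total assimilation)
/z/ after /dʒ/ → [dʒ] (total assimilation)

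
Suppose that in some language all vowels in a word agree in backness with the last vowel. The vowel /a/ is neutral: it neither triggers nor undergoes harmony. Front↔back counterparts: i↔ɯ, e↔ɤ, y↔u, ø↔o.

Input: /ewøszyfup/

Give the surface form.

[ɤwoszufup]

/e/ harmonizes with /u/ ([+back]) → [ɤ]
/ø/ harmonizes with /u/ ([+back]) → [o]
/y/ harmonizes with /u/ ([+back]) → [u]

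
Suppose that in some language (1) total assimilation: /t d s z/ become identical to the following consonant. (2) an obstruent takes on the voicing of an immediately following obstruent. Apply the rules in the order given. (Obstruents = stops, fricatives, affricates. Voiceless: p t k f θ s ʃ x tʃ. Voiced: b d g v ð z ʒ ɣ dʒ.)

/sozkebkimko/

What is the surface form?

Rule 1: /z/ before /k/ → [k] (total assimilation)
After rule 1: sokkebkimko
Rule 2: /b/ before /k/ (voiceless) → [p]

[sokkepkimko]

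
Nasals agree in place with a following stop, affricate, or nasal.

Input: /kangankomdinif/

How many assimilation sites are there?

/n/ before /g/ (velar) → [ŋ]
/n/ before /k/ (velar) → [ŋ]
/m/ before /d/ (alveolar) → [n]
3 segments change.

3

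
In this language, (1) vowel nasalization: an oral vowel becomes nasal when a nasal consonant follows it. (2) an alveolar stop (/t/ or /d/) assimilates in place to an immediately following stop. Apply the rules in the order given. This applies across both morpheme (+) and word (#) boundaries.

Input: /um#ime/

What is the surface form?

[ũm#ĩme]

Rule 1: /u/ before nasal /m/ → [ũ]
Rule 1: /i/ before nasal /m/ → [ĩ]
After rule 1: ũm#ĩme
Rule 2: no segment meets the rule's conditions; no change.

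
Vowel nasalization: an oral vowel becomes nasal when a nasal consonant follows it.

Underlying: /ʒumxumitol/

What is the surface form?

[ʒũmxũmitol]

/u/ before nasal /m/ → [ũ]
/u/ before nasal /m/ → [ũ]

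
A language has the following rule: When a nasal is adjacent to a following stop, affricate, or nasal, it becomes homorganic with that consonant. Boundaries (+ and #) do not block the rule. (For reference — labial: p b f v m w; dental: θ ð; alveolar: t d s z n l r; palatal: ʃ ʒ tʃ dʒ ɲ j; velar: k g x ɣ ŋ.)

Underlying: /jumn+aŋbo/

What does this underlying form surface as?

/m/ before /n/ (alveolar) → [n]
/ŋ/ before /b/ (labial) → [m]

[junn+ambo]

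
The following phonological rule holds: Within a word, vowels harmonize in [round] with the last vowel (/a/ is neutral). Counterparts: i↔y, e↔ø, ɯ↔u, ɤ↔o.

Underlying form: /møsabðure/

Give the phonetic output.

[mesabðɯre]

/ø/ harmonizes with /e/ ([-round]) → [e]
/u/ harmonizes with /e/ ([-round]) → [ɯ]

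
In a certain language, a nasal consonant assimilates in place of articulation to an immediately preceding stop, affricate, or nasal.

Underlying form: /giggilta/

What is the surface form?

no segment meets the rule's conditions; no change.

[giggilta]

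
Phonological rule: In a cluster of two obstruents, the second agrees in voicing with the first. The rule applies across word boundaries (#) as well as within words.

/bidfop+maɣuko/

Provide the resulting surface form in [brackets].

/f/ after /d/ (voiced) → [v]

[bidvop+maɣuko]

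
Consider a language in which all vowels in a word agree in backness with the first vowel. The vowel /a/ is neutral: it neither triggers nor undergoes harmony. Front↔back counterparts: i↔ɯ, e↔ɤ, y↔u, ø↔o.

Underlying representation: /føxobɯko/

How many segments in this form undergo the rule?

/o/ harmonizes with /ø/ ([-back]) → [ø]
/ɯ/ harmonizes with /ø/ ([-back]) → [i]
/o/ harmonizes with /ø/ ([-back]) → [ø]
3 segments change.

3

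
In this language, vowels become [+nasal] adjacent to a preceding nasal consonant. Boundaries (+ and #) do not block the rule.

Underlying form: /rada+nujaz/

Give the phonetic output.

[rada+nũjaz]

/u/ after nasal /n/ → [ũ]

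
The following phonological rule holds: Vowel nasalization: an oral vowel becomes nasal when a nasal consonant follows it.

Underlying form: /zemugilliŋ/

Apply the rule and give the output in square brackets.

[zẽmugillĩŋ]

/e/ before nasal /m/ → [ẽ]
/i/ before nasal /ŋ/ → [ĩ]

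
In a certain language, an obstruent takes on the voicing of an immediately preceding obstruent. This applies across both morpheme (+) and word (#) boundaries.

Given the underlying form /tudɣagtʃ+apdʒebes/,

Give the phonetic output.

/tʃ/ after /g/ (voiced) → [dʒ]
/dʒ/ after /p/ (voiceless) → [tʃ]

[tudɣagdʒ+aptʃebes]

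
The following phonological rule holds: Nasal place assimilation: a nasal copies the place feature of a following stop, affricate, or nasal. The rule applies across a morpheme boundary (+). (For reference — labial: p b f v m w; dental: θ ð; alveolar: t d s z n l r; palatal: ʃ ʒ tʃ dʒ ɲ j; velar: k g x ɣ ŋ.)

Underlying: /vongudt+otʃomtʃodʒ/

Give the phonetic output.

[voŋgudt+otʃoɲtʃodʒ]

/n/ before /g/ (velar) → [ŋ]
/m/ before /tʃ/ (palatal) → [ɲ]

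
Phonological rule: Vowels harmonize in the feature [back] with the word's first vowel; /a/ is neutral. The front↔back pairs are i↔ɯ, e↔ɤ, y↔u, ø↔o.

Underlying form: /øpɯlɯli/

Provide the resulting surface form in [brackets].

/ɯ/ harmonizes with /ø/ ([-back]) → [i]
/ɯ/ harmonizes with /ø/ ([-back]) → [i]

[øpilili]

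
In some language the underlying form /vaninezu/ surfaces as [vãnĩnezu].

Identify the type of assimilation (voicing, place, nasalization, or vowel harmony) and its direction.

nasalization, regressive

/a/→[ã] /i/→[ĩ].
Each target copies a feature from the following segment, so the direction is regressive.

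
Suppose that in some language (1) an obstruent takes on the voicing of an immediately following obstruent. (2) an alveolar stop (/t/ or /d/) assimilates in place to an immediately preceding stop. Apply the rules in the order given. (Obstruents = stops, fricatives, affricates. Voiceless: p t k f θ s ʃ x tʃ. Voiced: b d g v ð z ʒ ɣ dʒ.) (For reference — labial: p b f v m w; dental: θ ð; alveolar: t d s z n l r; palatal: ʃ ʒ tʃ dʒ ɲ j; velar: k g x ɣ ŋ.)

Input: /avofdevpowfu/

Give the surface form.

Rule 1: /f/ before /d/ (voiced) → [v]
Rule 1: /v/ before /p/ (voiceless) → [f]
After rule 1: avovdefpowfu
Rule 2: no segment meets the rule's conditions; no change.

[avovdefpowfu]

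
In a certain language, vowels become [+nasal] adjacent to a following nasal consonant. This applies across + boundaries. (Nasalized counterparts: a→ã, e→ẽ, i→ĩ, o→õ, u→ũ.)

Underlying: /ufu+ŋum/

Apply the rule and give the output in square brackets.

/u/ before nasal /ŋ/ → [ũ]
/u/ before nasal /m/ → [ũ]

[ufũ+ŋũm]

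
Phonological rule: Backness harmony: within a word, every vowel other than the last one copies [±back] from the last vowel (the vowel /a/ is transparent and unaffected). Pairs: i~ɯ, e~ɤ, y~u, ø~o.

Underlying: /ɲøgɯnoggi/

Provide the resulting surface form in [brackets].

[ɲøginøggi]

/ɯ/ harmonizes with /i/ ([-back]) → [i]
/o/ harmonizes with /i/ ([-back]) → [ø]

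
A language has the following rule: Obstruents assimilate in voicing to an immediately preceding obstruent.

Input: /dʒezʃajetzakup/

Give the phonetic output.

[dʒezʒajetsakup]

/ʃ/ after /z/ (voiced) → [ʒ]
/z/ after /t/ (voiceless) → [s]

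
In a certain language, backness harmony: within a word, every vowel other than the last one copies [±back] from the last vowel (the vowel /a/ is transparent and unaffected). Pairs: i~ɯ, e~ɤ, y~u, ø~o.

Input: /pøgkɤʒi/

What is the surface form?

[pøgkeʒi]

/ɤ/ harmonizes with /i/ ([-back]) → [e]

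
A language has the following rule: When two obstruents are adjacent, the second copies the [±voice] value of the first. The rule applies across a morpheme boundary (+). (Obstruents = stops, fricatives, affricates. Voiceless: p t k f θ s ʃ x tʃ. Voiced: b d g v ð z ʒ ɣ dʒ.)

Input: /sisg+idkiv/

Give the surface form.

/g/ after /s/ (voiceless) → [k]
/k/ after /d/ (voiced) → [g]

[sisk+idgiv]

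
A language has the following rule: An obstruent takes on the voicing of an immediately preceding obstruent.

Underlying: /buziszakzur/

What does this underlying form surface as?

[buzissaksur]

/z/ after /s/ (voiceless) → [s]
/z/ after /k/ (voiceless) → [s]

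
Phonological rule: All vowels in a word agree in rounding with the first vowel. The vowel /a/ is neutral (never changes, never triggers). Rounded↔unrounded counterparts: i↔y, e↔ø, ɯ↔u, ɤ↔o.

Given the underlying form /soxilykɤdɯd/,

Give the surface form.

[soxylykodud]

/i/ harmonizes with /o/ ([+round]) → [y]
/ɤ/ harmonizes with /o/ ([+round]) → [o]
/ɯ/ harmonizes with /o/ ([+round]) → [u]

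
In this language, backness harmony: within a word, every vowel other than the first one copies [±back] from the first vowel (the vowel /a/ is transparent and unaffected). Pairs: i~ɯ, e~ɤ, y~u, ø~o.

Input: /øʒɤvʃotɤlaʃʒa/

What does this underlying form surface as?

[øʒevʃøtelaʃʒa]

/ɤ/ harmonizes with /ø/ ([-back]) → [e]
/o/ harmonizes with /ø/ ([-back]) → [ø]
/ɤ/ harmonizes with /ø/ ([-back]) → [e]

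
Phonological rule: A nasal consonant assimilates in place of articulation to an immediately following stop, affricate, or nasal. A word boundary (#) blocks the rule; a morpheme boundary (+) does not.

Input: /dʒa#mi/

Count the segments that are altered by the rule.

No segment meets the rule's conditions.

0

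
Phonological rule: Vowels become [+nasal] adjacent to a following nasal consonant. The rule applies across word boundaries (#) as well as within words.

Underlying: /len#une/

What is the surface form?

[lẽn#ũne]

/e/ before nasal /n/ → [ẽ]
/u/ before nasal /n/ → [ũ]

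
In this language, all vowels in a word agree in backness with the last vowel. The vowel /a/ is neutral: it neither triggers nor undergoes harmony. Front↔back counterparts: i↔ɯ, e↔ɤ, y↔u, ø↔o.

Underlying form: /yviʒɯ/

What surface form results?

[uvɯʒɯ]

/y/ harmonizes with /ɯ/ ([+back]) → [u]
/i/ harmonizes with /ɯ/ ([+back]) → [ɯ]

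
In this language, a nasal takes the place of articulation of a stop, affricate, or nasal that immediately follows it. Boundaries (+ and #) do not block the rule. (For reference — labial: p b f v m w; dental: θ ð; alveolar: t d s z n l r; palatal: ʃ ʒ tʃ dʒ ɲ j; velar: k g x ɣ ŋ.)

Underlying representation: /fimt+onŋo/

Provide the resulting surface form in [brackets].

/m/ before /t/ (alveolar) → [n]
/n/ before /ŋ/ (velar) → [ŋ]

[fint+oŋŋo]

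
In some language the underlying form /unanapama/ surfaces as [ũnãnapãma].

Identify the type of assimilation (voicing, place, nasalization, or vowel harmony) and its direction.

/u/→[ũ] /a/→[ã] /a/→[ã].
Each target copies a feature from the following segment, so the direction is regressive.

nasalization, regressive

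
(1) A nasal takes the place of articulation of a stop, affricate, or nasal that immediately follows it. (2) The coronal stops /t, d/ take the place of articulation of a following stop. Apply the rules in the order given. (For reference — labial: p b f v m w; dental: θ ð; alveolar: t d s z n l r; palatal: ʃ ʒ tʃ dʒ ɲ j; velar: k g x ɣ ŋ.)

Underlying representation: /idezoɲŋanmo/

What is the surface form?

[idezoŋŋammo]

Rule 1: /ɲ/ before /ŋ/ (velar) → [ŋ]
Rule 1: /n/ before /m/ (labial) → [m]
After rule 1: idezoŋŋammo
Rule 2: no segment meets the rule's conditions; no change.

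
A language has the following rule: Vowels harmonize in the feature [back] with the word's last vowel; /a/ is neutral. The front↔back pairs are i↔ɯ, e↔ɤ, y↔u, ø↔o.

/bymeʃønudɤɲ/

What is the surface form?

[bumɤʃonudɤɲ]

/y/ harmonizes with /ɤ/ ([+back]) → [u]
/e/ harmonizes with /ɤ/ ([+back]) → [ɤ]
/ø/ harmonizes with /ɤ/ ([+back]) → [o]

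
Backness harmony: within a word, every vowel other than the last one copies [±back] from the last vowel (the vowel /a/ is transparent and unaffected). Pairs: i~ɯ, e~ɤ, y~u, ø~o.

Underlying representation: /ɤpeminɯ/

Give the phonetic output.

/e/ harmonizes with /ɯ/ ([+back]) → [ɤ]
/i/ harmonizes with /ɯ/ ([+back]) → [ɯ]

[ɤpɤmɯnɯ]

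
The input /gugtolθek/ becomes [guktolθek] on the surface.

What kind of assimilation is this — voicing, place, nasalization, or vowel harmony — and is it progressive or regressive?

voicing assimilation, regressive

/g/→[k].
Each target copies a feature from the following segment, so the direction is regressive.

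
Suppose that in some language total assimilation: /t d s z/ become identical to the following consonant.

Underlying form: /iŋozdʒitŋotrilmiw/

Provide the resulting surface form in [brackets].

[iŋodʒdʒiŋŋorrilmiw]

/z/ before /dʒ/ → [dʒ] (total assimilation)
/t/ before /ŋ/ → [ŋ] (total assimilation)
/t/ before /r/ → [r] (total assimilation)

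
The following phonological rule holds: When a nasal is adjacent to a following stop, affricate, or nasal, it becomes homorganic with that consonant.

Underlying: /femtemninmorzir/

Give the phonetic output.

/m/ before /t/ (alveolar) → [n]
/m/ before /n/ (alveolar) → [n]
/n/ before /m/ (labial) → [m]

[fentennimmorzir]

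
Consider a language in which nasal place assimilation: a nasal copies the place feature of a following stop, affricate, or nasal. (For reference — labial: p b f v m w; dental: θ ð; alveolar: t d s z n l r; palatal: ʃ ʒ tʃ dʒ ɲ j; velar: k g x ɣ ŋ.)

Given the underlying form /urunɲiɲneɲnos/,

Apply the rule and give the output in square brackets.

/n/ before /ɲ/ (palatal) → [ɲ]
/ɲ/ before /n/ (alveolar) → [n]
/ɲ/ before /n/ (alveolar) → [n]

[uruɲɲinnennos]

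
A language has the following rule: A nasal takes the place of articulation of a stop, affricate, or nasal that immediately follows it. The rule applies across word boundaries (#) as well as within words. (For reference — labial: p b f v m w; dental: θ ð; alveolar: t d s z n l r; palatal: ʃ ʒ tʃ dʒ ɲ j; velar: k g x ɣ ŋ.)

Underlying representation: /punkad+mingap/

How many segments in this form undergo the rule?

/n/ before /k/ (velar) → [ŋ]
/n/ before /g/ (velar) → [ŋ]
2 segments change.

2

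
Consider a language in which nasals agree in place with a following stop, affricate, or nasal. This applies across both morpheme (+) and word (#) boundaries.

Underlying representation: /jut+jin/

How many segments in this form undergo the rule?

0

No segment meets the rule's conditions.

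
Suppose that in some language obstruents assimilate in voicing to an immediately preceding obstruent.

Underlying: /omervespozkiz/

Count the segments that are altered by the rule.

/k/ after /z/ (voiced) → [g]
1 segment changes.

1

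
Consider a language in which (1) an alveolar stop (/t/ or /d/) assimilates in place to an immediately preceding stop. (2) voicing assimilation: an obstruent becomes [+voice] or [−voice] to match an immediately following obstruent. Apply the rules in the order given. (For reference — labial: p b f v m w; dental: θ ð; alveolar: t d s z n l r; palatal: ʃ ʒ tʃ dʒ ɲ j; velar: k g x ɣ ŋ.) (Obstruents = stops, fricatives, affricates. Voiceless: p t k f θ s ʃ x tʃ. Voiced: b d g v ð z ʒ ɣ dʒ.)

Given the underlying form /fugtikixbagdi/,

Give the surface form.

Rule 1: /t/ after /g/ (velar) → [k]
Rule 1: /d/ after /g/ (velar) → [g]
After rule 1: fugkikixbaggi
Rule 2: /g/ before /k/ (voiceless) → [k]
Rule 2: /x/ before /b/ (voiced) → [ɣ]

[fukkikiɣbaggi]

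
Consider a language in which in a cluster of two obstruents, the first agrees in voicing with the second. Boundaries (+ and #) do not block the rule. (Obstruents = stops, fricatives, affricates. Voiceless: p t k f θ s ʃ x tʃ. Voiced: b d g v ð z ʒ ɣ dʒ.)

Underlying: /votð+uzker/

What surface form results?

/t/ before /ð/ (voiced) → [d]
/z/ before /k/ (voiceless) → [s]

[vodð+usker]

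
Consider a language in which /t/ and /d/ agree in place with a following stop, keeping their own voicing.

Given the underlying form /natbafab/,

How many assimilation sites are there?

1

/t/ before /b/ (labial) → [p]
1 segment changes.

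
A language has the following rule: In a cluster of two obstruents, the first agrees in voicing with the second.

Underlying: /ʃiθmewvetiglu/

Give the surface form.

no segment meets the rule's conditions; no change.

[ʃiθmewvetiglu]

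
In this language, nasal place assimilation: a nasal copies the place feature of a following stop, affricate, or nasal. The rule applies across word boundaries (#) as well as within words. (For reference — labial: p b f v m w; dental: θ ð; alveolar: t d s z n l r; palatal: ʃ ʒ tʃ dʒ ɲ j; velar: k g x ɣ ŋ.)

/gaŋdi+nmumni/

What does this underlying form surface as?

/ŋ/ before /d/ (alveolar) → [n]
/n/ before /m/ (labial) → [m]
/m/ before /n/ (alveolar) → [n]

[gandi+mmunni]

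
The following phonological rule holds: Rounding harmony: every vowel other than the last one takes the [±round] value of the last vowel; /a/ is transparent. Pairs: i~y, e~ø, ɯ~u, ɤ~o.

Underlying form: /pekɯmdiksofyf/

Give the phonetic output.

/e/ harmonizes with /y/ ([+round]) → [ø]
/ɯ/ harmonizes with /y/ ([+round]) → [u]
/i/ harmonizes with /y/ ([+round]) → [y]

[pøkumdyksofyf]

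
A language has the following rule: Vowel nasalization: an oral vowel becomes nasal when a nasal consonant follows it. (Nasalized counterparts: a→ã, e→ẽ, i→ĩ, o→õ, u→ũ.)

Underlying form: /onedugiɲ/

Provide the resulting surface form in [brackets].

[õnedugĩɲ]

/o/ before nasal /n/ → [õ]
/i/ before nasal /ɲ/ → [ĩ]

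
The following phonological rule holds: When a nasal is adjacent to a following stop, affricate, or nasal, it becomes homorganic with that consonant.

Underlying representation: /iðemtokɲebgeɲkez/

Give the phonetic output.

/m/ before /t/ (alveolar) → [n]
/ɲ/ before /k/ (velar) → [ŋ]

[iðentokɲebgeŋkez]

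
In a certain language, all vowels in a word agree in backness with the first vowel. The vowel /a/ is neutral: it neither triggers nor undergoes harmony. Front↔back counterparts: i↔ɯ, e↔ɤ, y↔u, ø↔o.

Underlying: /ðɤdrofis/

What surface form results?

/i/ harmonizes with /ɤ/ ([+back]) → [ɯ]

[ðɤdrofɯs]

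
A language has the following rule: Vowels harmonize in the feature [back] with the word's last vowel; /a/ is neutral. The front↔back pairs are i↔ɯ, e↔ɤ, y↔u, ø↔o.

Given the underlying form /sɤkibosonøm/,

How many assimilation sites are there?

/ɤ/ harmonizes with /ø/ ([-back]) → [e]
/o/ harmonizes with /ø/ ([-back]) → [ø]
/o/ harmonizes with /ø/ ([-back]) → [ø]
3 segments change.

3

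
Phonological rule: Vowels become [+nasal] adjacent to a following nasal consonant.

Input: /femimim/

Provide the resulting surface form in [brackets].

/e/ before nasal /m/ → [ẽ]
/i/ before nasal /m/ → [ĩ]
/i/ before nasal /m/ → [ĩ]

[fẽmĩmĩm]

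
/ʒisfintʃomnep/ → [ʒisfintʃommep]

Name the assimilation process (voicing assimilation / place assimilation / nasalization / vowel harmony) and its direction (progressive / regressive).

place assimilation, progressive

/n/→[m].
Each target copies a feature from the preceding segment, so the direction is progressive.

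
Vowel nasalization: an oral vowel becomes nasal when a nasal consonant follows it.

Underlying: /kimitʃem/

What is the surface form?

[kĩmitʃẽm]

/i/ before nasal /m/ → [ĩ]
/e/ before nasal /m/ → [ẽ]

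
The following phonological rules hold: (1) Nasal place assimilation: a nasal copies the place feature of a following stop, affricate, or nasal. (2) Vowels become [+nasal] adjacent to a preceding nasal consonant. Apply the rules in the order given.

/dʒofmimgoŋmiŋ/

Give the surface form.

[dʒofmĩŋgommĩŋ]

Rule 1: /m/ before /g/ (velar) → [ŋ]
Rule 1: /ŋ/ before /m/ (labial) → [m]
After rule 1: dʒofmiŋgommiŋ
Rule 2: /i/ after nasal /m/ → [ĩ]
Rule 2: /i/ after nasal /m/ → [ĩ]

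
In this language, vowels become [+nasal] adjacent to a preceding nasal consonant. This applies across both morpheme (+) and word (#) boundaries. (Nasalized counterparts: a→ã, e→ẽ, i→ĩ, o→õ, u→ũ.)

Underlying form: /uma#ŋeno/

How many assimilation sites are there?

3

/a/ after nasal /m/ → [ã]
/e/ after nasal /ŋ/ → [ẽ]
/o/ after nasal /n/ → [õ]
3 segments change.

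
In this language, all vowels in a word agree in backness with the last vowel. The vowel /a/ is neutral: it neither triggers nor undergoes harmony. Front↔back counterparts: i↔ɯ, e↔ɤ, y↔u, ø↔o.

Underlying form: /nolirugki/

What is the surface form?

[nølirygki]

/o/ harmonizes with /i/ ([-back]) → [ø]
/u/ harmonizes with /i/ ([-back]) → [y]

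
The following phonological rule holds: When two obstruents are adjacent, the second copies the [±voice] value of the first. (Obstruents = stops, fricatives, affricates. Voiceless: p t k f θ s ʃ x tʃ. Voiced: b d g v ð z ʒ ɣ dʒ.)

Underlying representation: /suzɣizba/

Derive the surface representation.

no segment meets the rule's conditions; no change.

[suzɣizba]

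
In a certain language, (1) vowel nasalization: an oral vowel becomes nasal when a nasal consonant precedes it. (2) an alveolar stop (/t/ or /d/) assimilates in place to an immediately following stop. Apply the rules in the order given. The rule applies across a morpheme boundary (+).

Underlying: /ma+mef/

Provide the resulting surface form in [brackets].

[mã+mẽf]

Rule 1: /a/ after nasal /m/ → [ã]
Rule 1: /e/ after nasal /m/ → [ẽ]
After rule 1: mã+mẽf
Rule 2: no segment meets the rule's conditions; no change.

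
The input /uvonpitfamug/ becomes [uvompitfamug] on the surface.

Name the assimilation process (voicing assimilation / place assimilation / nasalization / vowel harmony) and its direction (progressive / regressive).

place assimilation, regressive

/n/→[m].
Each target copies a feature from the following segment, so the direction is regressive.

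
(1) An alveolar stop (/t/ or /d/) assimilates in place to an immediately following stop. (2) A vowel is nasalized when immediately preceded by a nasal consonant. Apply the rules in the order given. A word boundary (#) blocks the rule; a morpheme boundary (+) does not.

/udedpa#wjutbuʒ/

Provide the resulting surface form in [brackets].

Rule 1: /d/ before /p/ (labial) → [b]
Rule 1: /t/ before /b/ (labial) → [p]
After rule 1: udebpa#wjupbuʒ
Rule 2: no segment meets the rule's conditions; no change.

[udebpa#wjupbuʒ]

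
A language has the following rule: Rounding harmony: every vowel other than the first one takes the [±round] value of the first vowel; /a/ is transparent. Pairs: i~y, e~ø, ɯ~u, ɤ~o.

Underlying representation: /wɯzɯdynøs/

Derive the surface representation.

/y/ harmonizes with /ɯ/ ([-round]) → [i]
/ø/ harmonizes with /ɯ/ ([-round]) → [e]

[wɯzɯdines]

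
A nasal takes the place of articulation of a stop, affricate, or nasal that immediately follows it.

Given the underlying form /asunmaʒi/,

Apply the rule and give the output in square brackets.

/n/ before /m/ (labial) → [m]

[asummaʒi]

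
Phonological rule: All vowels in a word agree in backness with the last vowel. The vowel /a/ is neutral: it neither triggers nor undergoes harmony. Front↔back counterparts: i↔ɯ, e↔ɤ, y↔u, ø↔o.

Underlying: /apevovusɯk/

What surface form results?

[apɤvovusɯk]

/e/ harmonizes with /ɯ/ ([+back]) → [ɤ]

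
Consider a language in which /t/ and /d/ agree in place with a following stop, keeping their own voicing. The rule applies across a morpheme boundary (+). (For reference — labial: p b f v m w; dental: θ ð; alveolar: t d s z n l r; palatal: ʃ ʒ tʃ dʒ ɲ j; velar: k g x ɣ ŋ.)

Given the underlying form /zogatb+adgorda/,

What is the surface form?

/t/ before /b/ (labial) → [p]
/d/ before /g/ (velar) → [g]

[zogapb+aggorda]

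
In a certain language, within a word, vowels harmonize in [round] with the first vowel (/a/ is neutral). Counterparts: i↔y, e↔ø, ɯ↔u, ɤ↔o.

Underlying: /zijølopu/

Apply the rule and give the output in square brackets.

[zijelɤpɯ]

/ø/ harmonizes with /i/ ([-round]) → [e]
/o/ harmonizes with /i/ ([-round]) → [ɤ]
/u/ harmonizes with /i/ ([-round]) → [ɯ]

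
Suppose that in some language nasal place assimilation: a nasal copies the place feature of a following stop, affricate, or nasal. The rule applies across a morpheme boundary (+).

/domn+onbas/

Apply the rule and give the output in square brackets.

[donn+ombas]

/m/ before /n/ (alveolar) → [n]
/n/ before /b/ (labial) → [m]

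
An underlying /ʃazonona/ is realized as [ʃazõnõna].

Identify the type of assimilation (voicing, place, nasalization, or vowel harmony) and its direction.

nasalization, regressive

/o/→[õ] /o/→[õ].
Each target copies a feature from the following segment, so the direction is regressive.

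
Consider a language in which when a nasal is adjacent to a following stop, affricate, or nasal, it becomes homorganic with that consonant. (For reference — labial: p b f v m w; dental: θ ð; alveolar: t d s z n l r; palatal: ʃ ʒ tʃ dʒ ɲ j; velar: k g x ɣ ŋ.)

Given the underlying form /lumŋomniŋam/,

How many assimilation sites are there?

2

/m/ before /ŋ/ (velar) → [ŋ]
/m/ before /n/ (alveolar) → [n]
2 segments change.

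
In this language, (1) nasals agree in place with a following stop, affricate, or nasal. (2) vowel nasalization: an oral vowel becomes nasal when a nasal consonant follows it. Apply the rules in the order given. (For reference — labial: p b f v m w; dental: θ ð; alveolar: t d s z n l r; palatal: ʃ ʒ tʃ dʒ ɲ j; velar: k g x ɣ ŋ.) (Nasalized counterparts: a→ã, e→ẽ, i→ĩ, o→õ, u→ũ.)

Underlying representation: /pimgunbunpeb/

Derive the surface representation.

[pĩŋgũmbũmpeb]

Rule 1: /m/ before /g/ (velar) → [ŋ]
Rule 1: /n/ before /b/ (labial) → [m]
Rule 1: /n/ before /p/ (labial) → [m]
After rule 1: piŋgumbumpeb
Rule 2: /i/ before nasal /ŋ/ → [ĩ]
Rule 2: /u/ before nasal /m/ → [ũ]
Rule 2: /u/ before nasal /m/ → [ũ]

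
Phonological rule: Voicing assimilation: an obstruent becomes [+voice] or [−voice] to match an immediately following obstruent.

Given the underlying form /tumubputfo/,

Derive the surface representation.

[tumupputfo]

/b/ before /p/ (voiceless) → [p]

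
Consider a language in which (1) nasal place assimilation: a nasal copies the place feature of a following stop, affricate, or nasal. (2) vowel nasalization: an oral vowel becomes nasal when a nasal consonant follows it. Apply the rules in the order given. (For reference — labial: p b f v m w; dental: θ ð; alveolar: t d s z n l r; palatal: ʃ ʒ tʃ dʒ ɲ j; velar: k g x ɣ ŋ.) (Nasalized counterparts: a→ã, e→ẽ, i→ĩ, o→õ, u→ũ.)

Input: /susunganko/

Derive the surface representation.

Rule 1: /n/ before /g/ (velar) → [ŋ]
Rule 1: /n/ before /k/ (velar) → [ŋ]
After rule 1: susuŋgaŋko
Rule 2: /u/ before nasal /ŋ/ → [ũ]
Rule 2: /a/ before nasal /ŋ/ → [ã]

[susũŋgãŋko]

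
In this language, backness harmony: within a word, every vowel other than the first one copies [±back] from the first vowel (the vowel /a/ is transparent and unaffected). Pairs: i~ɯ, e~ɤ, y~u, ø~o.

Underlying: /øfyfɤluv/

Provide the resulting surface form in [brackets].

/ɤ/ harmonizes with /ø/ ([-back]) → [e]
/u/ harmonizes with /ø/ ([-back]) → [y]

[øfyfelyv]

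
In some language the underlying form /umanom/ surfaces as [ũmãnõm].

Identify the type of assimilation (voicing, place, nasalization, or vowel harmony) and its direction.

nasalization, regressive

/u/→[ũ] /a/→[ã] /o/→[õ].
Each target copies a feature from the following segment, so the direction is regressive.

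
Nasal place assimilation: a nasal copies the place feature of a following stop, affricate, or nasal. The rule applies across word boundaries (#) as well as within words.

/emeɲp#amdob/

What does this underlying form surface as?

[ememp#andob]

/ɲ/ before /p/ (labial) → [m]
/m/ before /d/ (alveolar) → [n]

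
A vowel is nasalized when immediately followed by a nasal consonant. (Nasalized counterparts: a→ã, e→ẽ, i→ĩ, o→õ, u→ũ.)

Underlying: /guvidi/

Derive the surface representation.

no segment meets the rule's conditions; no change.

[guvidi]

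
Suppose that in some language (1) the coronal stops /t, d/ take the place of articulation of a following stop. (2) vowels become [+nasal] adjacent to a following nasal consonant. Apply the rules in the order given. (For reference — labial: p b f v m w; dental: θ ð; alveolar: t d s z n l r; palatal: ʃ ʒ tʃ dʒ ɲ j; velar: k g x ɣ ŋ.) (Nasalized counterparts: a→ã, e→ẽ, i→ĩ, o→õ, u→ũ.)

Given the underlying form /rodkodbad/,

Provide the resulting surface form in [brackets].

[rogkobbad]

Rule 1: /d/ before /k/ (velar) → [g]
Rule 1: /d/ before /b/ (labial) → [b]
After rule 1: rogkobbad
Rule 2: no segment meets the rule's conditions; no change.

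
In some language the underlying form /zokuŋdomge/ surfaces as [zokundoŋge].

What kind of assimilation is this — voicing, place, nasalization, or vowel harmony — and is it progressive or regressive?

/ŋ/→[n] /m/→[ŋ].
Each target copies a feature from the following segment, so the direction is regressive.

place assimilation, regressive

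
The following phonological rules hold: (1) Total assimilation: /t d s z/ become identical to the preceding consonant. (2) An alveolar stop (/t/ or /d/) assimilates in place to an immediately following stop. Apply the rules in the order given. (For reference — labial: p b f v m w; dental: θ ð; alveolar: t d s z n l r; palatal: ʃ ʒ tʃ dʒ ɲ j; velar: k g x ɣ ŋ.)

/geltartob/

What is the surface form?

Rule 1: /t/ after /l/ → [l] (total assimilation)
Rule 1: /t/ after /r/ → [r] (total assimilation)
After rule 1: gellarrob
Rule 2: no segment meets the rule's conditions; no change.

[gellarrob]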